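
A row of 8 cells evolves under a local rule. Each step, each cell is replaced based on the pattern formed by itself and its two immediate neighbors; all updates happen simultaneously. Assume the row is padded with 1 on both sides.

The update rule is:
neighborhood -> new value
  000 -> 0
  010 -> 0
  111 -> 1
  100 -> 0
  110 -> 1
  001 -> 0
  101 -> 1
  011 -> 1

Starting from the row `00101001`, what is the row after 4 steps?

00000001

00010001
00000001
00000001  (fixed point — unchanged through step 4)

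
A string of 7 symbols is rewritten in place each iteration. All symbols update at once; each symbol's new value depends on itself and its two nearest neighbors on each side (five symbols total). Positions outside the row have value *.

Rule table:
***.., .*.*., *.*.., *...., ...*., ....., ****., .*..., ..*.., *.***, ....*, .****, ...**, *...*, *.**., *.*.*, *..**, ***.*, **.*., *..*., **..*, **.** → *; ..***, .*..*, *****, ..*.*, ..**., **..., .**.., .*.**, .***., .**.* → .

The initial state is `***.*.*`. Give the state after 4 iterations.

.******

.****.*
*******
.......
.******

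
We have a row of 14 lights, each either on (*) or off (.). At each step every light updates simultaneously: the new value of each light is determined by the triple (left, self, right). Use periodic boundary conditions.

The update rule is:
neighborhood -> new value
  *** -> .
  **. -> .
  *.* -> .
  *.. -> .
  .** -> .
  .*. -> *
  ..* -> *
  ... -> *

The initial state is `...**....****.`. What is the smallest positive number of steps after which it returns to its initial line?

***...***.....
....**....****
.***...***....
*....**....***
..***...***...
**....**....**
...***...***..
***....**....*
....***...***.
****....**....
.....***...***
.****....**...
*.....***...**
..****....**..
**.....***...*
...****....**.
***.....***...
....****....**
.***.....***..
*....****....*
..***.....***.
**....****....
...***.....***
.**....****...
*...***.....**
..**....****..
**...***.....*
...**....****.

28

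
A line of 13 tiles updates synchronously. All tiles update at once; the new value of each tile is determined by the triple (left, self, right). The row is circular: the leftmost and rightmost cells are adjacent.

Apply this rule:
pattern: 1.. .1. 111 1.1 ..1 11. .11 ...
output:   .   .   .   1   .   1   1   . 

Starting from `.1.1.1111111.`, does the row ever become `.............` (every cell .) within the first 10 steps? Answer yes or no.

step 1: ..1.11.....1.
step 2: ...111.......
step 3: ...1.1.......
step 4: ....1........
step 5: .............
all cells are . at step 5

yes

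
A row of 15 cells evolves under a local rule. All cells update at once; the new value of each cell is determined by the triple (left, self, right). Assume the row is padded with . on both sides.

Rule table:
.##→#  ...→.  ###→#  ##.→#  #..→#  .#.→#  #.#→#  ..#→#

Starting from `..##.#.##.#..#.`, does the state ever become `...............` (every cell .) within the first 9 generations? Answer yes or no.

.##############
###############
###############  (fixed point — unchanged through generation 9)
generation 9 is ###############, still not uniform .

no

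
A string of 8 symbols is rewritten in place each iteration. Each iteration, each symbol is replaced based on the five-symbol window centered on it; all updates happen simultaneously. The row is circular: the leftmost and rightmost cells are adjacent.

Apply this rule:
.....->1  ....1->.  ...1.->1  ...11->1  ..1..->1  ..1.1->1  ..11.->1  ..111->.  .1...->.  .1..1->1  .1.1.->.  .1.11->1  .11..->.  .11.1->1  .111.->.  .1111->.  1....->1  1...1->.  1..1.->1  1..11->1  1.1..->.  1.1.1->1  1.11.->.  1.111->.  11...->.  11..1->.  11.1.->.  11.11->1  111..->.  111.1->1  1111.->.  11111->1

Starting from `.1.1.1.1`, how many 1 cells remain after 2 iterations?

4

.1.1.1.1  (fixed point — unchanged through iteration 2)
count of 1: 4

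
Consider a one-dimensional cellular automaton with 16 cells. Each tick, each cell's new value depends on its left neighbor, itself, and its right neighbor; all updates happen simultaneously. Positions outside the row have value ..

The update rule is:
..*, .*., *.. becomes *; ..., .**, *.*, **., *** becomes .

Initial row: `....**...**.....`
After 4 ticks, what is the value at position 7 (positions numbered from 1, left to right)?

.

tick 1: ...*..*.*..*....
tick 2: ..*****.*****...
tick 3: .*...........*..
tick 4: ***.........***.
position 7 holds .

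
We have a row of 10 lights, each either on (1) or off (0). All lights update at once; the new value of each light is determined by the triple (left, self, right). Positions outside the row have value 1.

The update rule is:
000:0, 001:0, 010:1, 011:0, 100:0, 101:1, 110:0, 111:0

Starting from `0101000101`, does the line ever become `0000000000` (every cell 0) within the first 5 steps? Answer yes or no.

yes

1111000110
0000000001
0000000000
all cells are 0 at step 3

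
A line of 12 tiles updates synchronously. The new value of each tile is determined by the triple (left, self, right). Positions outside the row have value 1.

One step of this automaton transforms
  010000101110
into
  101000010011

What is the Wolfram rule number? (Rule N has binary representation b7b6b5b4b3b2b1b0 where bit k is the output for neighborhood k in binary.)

position 9: 111 → 0  (bit 7 = 0)
position 10: 110 → 1  (bit 6 = 1)
position 0: 101 → 1  (bit 5 = 1)
position 2: 100 → 1  (bit 4 = 1)
position 8: 011 → 0  (bit 3 = 0)
position 1: 010 → 0  (bit 2 = 0)
position 5: 001 → 0  (bit 1 = 0)
position 3: 000 → 0  (bit 0 = 0)
bits b7..b0 = 01110000 = 112

112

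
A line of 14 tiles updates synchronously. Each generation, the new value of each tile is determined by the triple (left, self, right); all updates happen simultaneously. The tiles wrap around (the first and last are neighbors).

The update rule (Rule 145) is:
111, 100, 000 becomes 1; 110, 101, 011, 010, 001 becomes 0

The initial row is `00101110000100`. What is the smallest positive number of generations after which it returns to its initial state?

10000101110011
01110000101001
00101110000100

3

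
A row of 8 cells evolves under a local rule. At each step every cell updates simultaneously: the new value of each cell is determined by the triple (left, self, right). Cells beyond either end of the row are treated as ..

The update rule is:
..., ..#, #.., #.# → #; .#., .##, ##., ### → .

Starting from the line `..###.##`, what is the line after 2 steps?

##...#..
..###.##

..###.##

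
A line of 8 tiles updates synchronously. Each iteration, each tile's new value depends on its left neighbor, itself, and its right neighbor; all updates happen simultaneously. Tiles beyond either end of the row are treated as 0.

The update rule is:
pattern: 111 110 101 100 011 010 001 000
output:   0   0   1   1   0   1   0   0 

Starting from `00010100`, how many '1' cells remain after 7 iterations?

iteration 1: 00011110
iteration 2: 00000001
iteration 3: 00000001  (fixed point — unchanged through iteration 7)
count of 1: 1

1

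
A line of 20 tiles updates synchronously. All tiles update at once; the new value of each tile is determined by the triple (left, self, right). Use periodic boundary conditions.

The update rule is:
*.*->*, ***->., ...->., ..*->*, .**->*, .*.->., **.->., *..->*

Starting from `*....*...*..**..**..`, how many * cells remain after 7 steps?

13

step 1: .*..*.*.*.***.***.**
step 2: *.**.*.*.**..**..**.
step 3: .**.*.*.**.***.***.*
step 4: **.*.*.**.**..**..*.
step 5: *.*.*.**.**.***.**.*
step 6: .*.*.**.**.**..**.**
step 7: *.*.**.**.**.***.**.
count of *: 13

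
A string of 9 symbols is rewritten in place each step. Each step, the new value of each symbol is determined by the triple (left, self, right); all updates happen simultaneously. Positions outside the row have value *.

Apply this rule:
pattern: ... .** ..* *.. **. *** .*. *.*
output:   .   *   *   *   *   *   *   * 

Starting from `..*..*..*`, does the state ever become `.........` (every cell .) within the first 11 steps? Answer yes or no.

*********
*********  (fixed point — unchanged through step 11)
step 11 is *********, still not uniform .

no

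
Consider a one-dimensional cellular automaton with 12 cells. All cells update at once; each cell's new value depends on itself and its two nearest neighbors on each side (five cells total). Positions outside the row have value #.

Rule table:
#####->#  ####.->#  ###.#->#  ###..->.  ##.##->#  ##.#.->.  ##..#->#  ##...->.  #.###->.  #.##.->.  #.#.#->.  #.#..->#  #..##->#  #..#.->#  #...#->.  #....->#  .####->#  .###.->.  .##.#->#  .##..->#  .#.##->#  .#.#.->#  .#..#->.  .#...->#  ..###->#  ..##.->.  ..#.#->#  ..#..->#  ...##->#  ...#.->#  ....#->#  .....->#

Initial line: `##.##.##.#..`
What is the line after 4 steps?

####..#..##.

step 1: ###.##.#.#.#
step 2: ####.#..#.#.
step 3: ####.#.###.#
step 4: ####..#..##.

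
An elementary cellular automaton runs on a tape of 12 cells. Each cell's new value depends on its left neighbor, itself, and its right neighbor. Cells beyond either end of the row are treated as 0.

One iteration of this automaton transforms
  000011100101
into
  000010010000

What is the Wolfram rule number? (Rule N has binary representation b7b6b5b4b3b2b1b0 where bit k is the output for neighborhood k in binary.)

24

position 5: 111 → 0  (bit 7 = 0)
position 6: 110 → 0  (bit 6 = 0)
position 10: 101 → 0  (bit 5 = 0)
position 7: 100 → 1  (bit 4 = 1)
position 4: 011 → 1  (bit 3 = 1)
position 9: 010 → 0  (bit 2 = 0)
position 3: 001 → 0  (bit 1 = 0)
position 0: 000 → 0  (bit 0 = 0)
bits b7..b0 = 00011000 = 24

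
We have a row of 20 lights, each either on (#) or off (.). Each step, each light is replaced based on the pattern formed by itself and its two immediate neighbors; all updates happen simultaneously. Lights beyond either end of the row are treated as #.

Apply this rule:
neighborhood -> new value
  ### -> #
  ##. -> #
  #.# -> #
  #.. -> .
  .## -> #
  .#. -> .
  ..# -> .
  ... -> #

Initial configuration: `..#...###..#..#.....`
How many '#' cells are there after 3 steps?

....#.###.......###.
.##..####.#####.####
###..###############
count of #: 18

18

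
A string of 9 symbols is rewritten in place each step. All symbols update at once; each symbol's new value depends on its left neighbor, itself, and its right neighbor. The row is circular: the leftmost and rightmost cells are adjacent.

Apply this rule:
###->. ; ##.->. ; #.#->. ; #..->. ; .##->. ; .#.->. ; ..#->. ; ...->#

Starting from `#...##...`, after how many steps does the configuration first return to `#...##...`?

2

..#....#.
#...##...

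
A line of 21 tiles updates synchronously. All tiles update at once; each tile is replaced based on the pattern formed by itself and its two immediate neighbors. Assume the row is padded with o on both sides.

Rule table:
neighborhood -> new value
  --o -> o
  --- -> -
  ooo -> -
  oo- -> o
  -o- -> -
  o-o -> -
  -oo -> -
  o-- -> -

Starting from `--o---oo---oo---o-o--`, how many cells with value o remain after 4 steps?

5

step 1: -o---o-o--o-o--o----o
step 2: ----o----o----o----o-
step 3: ---o----o----o----o--
step 4: --o----o----o----o--o
count of o: 5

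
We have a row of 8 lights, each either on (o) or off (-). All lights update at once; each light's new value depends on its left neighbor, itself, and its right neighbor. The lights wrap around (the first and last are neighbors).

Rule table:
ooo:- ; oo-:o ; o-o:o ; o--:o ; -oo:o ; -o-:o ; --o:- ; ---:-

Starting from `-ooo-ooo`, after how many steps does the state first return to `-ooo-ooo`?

oo-ooo-o
-ooo-ooo

2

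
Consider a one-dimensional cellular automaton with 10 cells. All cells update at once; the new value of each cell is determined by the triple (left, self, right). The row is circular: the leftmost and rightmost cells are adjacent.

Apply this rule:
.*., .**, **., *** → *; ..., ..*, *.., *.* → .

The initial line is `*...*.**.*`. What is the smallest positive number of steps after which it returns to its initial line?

1

*...*.**.*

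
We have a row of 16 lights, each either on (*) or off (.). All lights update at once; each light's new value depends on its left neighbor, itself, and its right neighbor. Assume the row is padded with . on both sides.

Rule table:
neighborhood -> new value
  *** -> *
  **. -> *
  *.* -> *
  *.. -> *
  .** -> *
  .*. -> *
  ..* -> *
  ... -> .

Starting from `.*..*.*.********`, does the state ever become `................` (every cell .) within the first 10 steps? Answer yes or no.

step 1: ****************
step 2: ****************  (fixed point — unchanged through step 10)
step 10 is ****************, still not uniform .

no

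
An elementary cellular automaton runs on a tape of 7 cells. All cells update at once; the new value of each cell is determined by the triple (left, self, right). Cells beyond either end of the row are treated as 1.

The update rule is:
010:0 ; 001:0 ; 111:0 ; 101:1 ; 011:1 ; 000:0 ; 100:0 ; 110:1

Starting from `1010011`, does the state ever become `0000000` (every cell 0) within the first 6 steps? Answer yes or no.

1100010
0100001
1000001
1000001  (fixed point — unchanged through step 6)
step 6 is 1000001, still not uniform 0

no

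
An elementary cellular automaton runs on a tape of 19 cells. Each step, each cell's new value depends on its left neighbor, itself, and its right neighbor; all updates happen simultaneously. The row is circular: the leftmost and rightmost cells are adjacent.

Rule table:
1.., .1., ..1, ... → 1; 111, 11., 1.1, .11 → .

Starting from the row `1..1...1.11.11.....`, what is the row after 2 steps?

11111111......11111
........111111.....

........111111.....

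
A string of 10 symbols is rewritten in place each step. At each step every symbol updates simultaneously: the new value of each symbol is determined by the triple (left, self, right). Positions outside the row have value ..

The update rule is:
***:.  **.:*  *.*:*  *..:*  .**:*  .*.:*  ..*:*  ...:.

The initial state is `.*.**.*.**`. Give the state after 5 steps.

**********
*........*
**......**
***....***
*.**..**.*

*.**..**.*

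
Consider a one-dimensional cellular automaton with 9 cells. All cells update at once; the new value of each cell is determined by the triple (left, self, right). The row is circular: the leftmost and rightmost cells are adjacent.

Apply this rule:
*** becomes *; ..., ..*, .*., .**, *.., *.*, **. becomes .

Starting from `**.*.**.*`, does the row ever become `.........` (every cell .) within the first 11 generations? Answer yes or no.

yes

*........
.........
all cells are . at generation 2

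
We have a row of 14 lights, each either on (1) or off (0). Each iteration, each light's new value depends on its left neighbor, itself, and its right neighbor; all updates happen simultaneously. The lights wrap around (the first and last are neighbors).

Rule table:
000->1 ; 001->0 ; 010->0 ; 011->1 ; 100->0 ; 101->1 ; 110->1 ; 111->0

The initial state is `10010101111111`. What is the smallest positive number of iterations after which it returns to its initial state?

14

iteration 1: 10001011000000
iteration 2: 00100111011110
iteration 3: 10000101110010
iteration 4: 00110011010001
iteration 5: 00110011100100
iteration 6: 10110010100001
iteration 7: 11110001001101
iteration 8: 00010100001111
iteration 9: 01001001101001
iteration 10: 10000001110000
iteration 11: 00111101010110
iteration 12: 10100110101110
iteration 13: 01000111011011
iteration 14: 10010101111111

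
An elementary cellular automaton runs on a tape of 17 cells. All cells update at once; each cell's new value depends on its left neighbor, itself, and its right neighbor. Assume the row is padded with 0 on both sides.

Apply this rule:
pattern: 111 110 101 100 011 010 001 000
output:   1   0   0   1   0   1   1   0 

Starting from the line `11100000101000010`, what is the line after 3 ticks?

tick 1: 01010001101100111
tick 2: 11011010000011010
tick 3: 00000011000100011

00000011000100011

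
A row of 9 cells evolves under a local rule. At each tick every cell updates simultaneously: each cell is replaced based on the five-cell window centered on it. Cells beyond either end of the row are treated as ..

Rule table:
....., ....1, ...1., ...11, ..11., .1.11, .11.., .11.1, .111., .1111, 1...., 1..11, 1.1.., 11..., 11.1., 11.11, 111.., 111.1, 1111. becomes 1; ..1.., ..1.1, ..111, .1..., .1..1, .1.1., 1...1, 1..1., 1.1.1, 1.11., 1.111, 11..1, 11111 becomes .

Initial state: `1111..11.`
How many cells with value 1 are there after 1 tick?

tick 1: .111.1111
count of 1: 7

7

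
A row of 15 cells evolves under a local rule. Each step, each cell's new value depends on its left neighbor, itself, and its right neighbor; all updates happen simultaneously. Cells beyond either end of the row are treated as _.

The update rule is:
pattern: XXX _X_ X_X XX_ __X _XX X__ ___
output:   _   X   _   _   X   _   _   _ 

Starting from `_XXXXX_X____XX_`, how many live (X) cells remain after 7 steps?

2

step 1: X______X___X___
step 2: X_____XX__XX___
step 3: X____X___X_____
step 4: X___XX__XX_____
step 5: X__X___X_______
step 6: X_XX__XX_______
step 7: X____X_________
count of X: 2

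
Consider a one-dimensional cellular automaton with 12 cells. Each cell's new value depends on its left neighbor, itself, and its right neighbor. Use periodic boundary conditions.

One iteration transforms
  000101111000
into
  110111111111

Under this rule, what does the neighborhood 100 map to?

1

At position 9 the neighborhood is 100; the next row has 1 there.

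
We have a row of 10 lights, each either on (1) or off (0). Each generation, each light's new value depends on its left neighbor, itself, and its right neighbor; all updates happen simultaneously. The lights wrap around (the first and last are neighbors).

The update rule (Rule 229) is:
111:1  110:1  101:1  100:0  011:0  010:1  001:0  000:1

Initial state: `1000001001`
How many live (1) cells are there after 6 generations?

1011101000
1101111010
0110111111
1011011111
1101101111
1110110111
count of 1: 8

8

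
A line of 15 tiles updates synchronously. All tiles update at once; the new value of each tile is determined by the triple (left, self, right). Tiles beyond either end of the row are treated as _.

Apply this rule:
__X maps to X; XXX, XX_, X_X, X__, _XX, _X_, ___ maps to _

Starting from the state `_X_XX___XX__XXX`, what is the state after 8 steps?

X___X__________

X______X___X___
______X___X____
_____X___X_____
____X___X______
___X___X_______
__X___X________
_X___X_________
X___X__________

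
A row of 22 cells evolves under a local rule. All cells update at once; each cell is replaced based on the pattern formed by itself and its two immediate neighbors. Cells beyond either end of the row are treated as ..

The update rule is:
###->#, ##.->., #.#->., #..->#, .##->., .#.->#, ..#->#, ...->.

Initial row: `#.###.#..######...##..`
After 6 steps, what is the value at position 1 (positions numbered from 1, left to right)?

#

#..#..###.####.#.#..#.
######.#...##..#.#####
.####..##.#..###..###.
#.##.##...###.#.##.#.#
#......#.#.#..#....#.#
##....##.#.#####..##.#
position 1 holds #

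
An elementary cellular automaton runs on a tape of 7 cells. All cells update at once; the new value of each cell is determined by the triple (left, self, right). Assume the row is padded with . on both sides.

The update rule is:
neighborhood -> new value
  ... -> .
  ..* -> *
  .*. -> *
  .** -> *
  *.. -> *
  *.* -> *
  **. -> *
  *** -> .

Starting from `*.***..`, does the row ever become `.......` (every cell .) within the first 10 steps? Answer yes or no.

no

step 1: ***.**.
step 2: *.*****
step 3: ***...*
step 4: *.**.**
step 5: *******
step 6: *.....*
step 7: **...**
step 8: ***.***
step 9: *.***.*
step 10: ***.***
step 10 is ***.***, still not uniform .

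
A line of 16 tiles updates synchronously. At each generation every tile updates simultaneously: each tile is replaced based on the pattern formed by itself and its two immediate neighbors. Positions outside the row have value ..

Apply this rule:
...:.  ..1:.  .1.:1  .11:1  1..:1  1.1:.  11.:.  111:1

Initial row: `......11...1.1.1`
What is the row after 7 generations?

generation 1: ......1.1..1.1.1
generation 2: ......1.11.1.1.1
generation 3: ......1.1..1.1.1  (repeats generation 1; period 2)
generation 7: ......1.1..1.1.1

......1.1..1.1.1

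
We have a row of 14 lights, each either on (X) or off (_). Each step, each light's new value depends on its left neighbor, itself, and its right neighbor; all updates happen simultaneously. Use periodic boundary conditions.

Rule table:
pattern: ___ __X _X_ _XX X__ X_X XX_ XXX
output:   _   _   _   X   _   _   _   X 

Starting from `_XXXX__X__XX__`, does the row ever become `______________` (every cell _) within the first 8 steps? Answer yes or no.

yes

_XXX______X___
_XX___________
_X____________
______________
all cells are _ at step 4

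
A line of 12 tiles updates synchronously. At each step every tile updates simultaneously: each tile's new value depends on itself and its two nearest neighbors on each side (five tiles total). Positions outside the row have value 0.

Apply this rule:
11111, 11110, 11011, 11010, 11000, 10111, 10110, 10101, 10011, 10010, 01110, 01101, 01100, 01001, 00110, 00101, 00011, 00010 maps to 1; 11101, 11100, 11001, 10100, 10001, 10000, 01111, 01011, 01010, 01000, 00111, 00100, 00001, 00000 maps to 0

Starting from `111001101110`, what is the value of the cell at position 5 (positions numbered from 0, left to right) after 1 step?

1

010011111101
position 5 holds 1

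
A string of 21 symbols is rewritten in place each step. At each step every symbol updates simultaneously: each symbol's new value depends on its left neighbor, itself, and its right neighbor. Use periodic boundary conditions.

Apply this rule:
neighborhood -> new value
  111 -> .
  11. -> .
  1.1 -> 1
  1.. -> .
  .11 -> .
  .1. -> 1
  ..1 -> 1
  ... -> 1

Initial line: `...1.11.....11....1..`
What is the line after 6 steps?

1.......11.....11....

step 1: 11111...1111...1111.1
step 2: ......11.....11....1.
step 3: 111111...1111...1111.
step 4: .......11.....11....1
step 5: .111111...1111...1111
step 6: 1.......11.....11....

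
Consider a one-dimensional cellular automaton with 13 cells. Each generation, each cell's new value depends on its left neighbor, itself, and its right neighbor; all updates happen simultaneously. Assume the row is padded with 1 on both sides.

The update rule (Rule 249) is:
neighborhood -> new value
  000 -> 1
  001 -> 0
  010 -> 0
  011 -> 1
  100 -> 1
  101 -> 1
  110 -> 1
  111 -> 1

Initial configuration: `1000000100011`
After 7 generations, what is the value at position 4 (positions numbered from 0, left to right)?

1111110011011
1111111011111
1111111111111
1111111111111  (fixed point — unchanged through generation 7)
position 4 holds 1

1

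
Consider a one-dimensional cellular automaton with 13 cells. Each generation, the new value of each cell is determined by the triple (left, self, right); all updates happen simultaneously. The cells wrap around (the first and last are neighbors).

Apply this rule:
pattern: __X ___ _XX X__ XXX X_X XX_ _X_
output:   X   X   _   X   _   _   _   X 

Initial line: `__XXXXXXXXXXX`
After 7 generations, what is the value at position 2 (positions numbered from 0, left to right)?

generation 1: XX___________
generation 2: __XXXXXXXXXXX  (repeats generation 0; period 2)
generation 7: XX___________
position 2 holds _

_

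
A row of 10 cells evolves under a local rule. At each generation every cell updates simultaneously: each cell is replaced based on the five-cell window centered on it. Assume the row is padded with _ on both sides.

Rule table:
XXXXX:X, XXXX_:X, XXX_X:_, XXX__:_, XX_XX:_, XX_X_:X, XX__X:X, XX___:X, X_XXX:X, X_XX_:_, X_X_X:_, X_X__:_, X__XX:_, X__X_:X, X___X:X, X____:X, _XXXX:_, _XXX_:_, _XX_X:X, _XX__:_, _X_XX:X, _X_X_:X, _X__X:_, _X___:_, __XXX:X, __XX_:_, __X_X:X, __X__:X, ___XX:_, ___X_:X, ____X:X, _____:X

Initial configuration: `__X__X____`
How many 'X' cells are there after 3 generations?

7

XXX_XX_XXX
X____X_X__
X_XXXXX__X
count of X: 7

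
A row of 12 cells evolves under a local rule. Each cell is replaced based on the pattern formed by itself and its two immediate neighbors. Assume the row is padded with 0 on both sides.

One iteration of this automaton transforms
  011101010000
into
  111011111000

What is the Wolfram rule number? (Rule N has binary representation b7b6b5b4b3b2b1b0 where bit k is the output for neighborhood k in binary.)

position 2: 111 → 1  (bit 7 = 1)
position 3: 110 → 0  (bit 6 = 0)
position 4: 101 → 1  (bit 5 = 1)
position 8: 100 → 1  (bit 4 = 1)
position 1: 011 → 1  (bit 3 = 1)
position 5: 010 → 1  (bit 2 = 1)
position 0: 001 → 1  (bit 1 = 1)
position 9: 000 → 0  (bit 0 = 0)
bits b7..b0 = 10111110 = 190

190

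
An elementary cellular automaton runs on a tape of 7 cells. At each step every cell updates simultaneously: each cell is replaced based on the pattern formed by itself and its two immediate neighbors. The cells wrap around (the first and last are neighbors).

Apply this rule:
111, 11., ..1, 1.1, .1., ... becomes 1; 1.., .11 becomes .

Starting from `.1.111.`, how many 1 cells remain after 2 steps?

step 1: 111.11.
step 2: .111.11
count of 1: 5

5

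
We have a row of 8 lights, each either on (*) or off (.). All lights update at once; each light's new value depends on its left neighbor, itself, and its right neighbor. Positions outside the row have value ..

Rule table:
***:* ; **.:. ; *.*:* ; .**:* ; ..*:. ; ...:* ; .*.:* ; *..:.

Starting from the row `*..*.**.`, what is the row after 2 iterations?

iteration 1: *..***..
iteration 2: *..**..*

*..**..*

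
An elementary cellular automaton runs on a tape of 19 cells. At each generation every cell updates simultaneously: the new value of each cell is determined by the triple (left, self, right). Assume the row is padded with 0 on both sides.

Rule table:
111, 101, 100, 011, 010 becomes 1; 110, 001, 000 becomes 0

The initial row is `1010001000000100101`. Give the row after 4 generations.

generation 1: 1111001100000110111
generation 2: 1110101010000101110
generation 3: 1101111111000111101
generation 4: 1011111110100111011

1011111110100111011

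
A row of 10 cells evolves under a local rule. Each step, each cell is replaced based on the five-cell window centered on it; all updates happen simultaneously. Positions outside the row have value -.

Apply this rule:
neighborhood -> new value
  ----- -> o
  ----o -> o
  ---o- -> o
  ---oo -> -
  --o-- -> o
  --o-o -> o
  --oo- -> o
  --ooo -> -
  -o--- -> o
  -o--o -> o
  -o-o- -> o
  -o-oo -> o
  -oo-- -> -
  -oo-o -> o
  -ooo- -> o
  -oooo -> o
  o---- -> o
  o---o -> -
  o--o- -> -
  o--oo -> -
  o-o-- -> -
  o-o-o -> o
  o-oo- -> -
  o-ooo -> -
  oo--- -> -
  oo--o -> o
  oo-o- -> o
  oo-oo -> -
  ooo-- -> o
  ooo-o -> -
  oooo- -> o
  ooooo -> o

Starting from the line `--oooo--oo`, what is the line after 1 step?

o--oooo-o-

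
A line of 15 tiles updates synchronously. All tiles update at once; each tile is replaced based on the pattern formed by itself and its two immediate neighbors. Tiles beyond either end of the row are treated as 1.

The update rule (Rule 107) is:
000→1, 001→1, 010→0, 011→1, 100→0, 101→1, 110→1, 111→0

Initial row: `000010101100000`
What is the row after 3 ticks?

011111111101011

tick 1: 011101011101111
tick 2: 110110110111000
tick 3: 011111111101011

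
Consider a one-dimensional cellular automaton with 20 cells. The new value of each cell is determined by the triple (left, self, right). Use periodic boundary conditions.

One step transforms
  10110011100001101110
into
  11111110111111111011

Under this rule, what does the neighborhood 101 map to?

At position 1 the neighborhood is 101; the next row has 1 there.

1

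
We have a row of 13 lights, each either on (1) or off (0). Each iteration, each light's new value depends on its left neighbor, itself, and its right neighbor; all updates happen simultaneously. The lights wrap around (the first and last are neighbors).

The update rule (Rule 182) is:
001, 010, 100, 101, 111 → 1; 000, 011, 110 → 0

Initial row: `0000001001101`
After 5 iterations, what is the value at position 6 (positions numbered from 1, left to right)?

1

iteration 1: 1000011110011
iteration 2: 0100101101101
iteration 3: 1111110010011
iteration 4: 1111101111101
iteration 5: 1111010111010
position 6 holds 1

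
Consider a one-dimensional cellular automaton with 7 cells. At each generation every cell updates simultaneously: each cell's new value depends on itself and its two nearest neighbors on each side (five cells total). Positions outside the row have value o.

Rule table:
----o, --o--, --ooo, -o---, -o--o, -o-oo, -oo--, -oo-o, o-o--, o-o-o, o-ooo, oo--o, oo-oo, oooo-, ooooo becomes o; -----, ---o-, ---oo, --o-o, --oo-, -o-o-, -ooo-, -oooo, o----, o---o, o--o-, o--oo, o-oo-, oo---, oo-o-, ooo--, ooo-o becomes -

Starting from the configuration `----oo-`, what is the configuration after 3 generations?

-o-o-oo

--o--oo
o-oo-o-
-o-o-oo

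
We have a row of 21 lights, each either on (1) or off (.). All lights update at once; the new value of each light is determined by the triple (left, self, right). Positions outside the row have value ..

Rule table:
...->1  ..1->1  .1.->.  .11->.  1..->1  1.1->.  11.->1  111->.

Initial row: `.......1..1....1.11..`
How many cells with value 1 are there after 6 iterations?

7

iteration 1: 1111111.11.1111...111
iteration 2: ......1..1....1111..1
iteration 3: 111111.11.1111...111.
iteration 4: .....1..1....1111..11
iteration 5: 11111.11.1111...111.1
iteration 6: ....1..1....1111..1..
count of 1: 7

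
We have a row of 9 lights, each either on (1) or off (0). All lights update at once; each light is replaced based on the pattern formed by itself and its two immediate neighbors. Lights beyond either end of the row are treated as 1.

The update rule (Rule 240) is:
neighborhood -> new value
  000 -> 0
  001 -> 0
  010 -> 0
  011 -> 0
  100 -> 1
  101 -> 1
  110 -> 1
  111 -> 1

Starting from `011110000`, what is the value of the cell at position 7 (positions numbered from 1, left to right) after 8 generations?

1

generation 1: 101111000
generation 2: 110111100
generation 3: 111011110
generation 4: 111101111
generation 5: 111110111
generation 6: 111111011
generation 7: 111111101
generation 8: 111111110
position 7 holds 1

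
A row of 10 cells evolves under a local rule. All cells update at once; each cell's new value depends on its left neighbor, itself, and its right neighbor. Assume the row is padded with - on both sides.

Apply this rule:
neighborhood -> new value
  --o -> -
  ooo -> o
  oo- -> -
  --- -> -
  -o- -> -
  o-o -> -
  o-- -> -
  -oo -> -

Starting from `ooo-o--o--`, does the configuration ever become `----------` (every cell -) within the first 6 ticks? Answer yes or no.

-o--------
----------
all cells are - at tick 2

yes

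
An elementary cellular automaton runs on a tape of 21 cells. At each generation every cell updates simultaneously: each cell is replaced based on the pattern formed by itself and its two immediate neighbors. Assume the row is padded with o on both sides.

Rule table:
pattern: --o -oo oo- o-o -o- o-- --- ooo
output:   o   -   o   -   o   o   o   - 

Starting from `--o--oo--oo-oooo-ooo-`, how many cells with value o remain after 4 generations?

ooooo-ooo-o----o---o-
----o---o-oooooooooo-
ooooooooo----------o-
--------oooooooooooo-
count of o: 12

12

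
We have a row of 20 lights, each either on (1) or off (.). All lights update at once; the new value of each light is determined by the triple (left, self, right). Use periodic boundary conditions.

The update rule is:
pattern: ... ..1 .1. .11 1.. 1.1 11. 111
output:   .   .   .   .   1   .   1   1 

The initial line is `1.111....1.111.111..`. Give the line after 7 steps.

..111....111......11

...111......11..111.
....111......11..111
1....111......11..11
11....111......11..1
111....111......11..
.111....111......11.
..111....111......11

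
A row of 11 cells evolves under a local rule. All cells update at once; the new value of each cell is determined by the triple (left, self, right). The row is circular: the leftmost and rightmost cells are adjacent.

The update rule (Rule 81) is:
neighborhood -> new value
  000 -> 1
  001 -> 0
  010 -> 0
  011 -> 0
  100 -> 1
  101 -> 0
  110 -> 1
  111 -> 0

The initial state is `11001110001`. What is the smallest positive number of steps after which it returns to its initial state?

step 1: 01100011100
step 2: 00111000111
step 3: 10001110001
step 4: 11100011100
step 5: 00111000110
step 6: 10001110011
step 7: 11100011000
step 8: 00111001110
step 9: 10001100011
step 10: 11100111000
step 11: 00110001110
step 12: 10011100011
step 13: 11000111000
step 14: 01110001110
step 15: 00011100011
step 16: 11000111001
step 17: 01110001100
step 18: 00011100111
step 19: 11000110001
step 20: 01110011100
step 21: 00011000111
step 22: 11001110001

22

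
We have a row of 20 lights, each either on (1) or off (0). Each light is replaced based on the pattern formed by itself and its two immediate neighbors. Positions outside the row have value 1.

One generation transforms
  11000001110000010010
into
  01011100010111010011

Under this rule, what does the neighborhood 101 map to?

1

At position 19 the neighborhood is 101; the next row has 1 there.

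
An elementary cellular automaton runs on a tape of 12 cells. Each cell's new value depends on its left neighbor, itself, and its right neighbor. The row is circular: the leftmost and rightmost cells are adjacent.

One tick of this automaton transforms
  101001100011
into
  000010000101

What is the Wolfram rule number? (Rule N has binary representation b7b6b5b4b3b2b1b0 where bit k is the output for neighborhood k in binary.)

130

position 11: 111 → 1  (bit 7 = 1)
position 0: 110 → 0  (bit 6 = 0)
position 1: 101 → 0  (bit 5 = 0)
position 3: 100 → 0  (bit 4 = 0)
position 5: 011 → 0  (bit 3 = 0)
position 2: 010 → 0  (bit 2 = 0)
position 4: 001 → 1  (bit 1 = 1)
position 8: 000 → 0  (bit 0 = 0)
bits b7..b0 = 10000010 = 130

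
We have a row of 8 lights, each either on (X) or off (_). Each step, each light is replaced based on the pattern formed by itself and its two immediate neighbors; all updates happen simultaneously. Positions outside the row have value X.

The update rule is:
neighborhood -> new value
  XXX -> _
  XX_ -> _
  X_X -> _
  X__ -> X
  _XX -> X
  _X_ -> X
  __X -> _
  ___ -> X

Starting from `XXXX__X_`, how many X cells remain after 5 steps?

____X_X_
XXX_X_X_
____X_X_  (repeats step 1; period 2)
step 5: ____X_X_
count of X: 2

2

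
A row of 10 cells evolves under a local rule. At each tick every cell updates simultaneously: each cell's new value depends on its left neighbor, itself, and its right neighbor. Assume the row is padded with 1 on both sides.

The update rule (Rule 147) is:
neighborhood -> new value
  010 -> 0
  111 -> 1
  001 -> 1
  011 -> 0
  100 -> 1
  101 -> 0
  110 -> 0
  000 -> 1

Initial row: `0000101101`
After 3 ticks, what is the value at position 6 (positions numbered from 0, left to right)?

1

1111000000
1110111111
1100011111
position 6 holds 1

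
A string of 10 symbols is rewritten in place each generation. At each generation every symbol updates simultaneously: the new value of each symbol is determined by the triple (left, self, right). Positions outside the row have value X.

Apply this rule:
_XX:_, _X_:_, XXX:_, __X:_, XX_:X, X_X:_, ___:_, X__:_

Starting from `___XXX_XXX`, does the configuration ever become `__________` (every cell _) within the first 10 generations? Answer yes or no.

generation 1: _____X____
generation 2: __________
all cells are _ at generation 2

yes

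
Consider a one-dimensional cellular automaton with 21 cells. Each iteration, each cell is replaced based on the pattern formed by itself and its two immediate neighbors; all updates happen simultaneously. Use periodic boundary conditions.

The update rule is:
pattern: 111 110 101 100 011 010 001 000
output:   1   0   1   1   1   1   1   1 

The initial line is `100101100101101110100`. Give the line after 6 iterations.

111111011111011101111
111110111110111011111
111101111101110111111
111011111011101111111
110111110111011111111
101111101110111111111

101111101110111111111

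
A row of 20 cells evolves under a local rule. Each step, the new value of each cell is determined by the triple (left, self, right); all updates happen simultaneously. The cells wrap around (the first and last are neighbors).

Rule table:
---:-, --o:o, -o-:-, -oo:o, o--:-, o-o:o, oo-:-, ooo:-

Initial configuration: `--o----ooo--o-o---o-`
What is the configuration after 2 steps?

o----oo---o-o---o---

-o----oo---o-o---o--
o----oo---o-o---o---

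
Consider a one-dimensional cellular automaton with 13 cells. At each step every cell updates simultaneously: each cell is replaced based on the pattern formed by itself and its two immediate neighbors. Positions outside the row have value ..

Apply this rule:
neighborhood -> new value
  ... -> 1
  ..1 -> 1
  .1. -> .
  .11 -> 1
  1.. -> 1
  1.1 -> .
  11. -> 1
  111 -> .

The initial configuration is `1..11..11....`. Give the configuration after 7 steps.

111111111111.

step 1: .111111111111
step 2: 11..........1
step 3: 111111111111.
step 4: 1..........11
step 5: .111111111111  (repeats step 1; period 4)
step 7: 111111111111.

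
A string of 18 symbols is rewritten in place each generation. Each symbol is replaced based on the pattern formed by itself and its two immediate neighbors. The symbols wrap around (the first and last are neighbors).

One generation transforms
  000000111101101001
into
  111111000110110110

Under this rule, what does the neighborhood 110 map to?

1

At position 9 the neighborhood is 110; the next row has 1 there.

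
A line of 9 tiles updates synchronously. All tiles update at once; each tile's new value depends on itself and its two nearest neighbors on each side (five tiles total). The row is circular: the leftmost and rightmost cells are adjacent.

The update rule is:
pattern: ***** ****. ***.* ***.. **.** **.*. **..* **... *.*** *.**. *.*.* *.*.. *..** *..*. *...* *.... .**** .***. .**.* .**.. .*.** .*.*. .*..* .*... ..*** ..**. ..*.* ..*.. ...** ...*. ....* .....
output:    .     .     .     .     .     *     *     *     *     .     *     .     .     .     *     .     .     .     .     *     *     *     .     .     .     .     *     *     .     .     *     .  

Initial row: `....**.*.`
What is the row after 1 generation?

..*...*..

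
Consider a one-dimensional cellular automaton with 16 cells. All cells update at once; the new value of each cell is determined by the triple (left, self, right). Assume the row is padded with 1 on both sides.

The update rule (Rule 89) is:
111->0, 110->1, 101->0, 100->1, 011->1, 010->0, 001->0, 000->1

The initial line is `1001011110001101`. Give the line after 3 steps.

1100010011101101
0111001010101101
0101100000001101

0101100000001101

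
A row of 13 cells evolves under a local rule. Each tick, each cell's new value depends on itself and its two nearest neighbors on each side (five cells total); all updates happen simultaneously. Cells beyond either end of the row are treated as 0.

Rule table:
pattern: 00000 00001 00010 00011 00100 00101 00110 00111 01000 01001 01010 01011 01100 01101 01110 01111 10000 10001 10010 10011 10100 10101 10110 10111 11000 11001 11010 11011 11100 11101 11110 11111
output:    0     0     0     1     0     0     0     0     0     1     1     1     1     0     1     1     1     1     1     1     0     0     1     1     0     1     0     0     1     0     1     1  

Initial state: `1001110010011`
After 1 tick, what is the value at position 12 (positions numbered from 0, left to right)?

1

0110111101101
position 12 holds 1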